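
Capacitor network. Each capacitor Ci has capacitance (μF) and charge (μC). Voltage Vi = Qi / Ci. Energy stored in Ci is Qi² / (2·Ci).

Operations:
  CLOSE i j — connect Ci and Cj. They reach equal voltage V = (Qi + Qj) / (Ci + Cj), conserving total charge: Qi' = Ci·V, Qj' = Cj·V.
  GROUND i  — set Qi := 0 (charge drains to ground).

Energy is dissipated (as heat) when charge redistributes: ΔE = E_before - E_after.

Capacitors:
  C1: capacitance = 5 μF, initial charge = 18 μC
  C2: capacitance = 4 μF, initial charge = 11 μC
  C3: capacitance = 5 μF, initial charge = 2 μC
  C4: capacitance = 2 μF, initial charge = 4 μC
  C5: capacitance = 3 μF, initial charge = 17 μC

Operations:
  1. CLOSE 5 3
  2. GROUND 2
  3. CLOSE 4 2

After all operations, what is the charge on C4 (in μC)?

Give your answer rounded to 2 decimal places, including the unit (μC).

Answer: 1.33 μC

Derivation:
Initial: C1(5μF, Q=18μC, V=3.60V), C2(4μF, Q=11μC, V=2.75V), C3(5μF, Q=2μC, V=0.40V), C4(2μF, Q=4μC, V=2.00V), C5(3μF, Q=17μC, V=5.67V)
Op 1: CLOSE 5-3: Q_total=19.00, C_total=8.00, V=2.38; Q5=7.12, Q3=11.88; dissipated=26.004
Op 2: GROUND 2: Q2=0; energy lost=15.125
Op 3: CLOSE 4-2: Q_total=4.00, C_total=6.00, V=0.67; Q4=1.33, Q2=2.67; dissipated=2.667
Final charges: Q1=18.00, Q2=2.67, Q3=11.88, Q4=1.33, Q5=7.12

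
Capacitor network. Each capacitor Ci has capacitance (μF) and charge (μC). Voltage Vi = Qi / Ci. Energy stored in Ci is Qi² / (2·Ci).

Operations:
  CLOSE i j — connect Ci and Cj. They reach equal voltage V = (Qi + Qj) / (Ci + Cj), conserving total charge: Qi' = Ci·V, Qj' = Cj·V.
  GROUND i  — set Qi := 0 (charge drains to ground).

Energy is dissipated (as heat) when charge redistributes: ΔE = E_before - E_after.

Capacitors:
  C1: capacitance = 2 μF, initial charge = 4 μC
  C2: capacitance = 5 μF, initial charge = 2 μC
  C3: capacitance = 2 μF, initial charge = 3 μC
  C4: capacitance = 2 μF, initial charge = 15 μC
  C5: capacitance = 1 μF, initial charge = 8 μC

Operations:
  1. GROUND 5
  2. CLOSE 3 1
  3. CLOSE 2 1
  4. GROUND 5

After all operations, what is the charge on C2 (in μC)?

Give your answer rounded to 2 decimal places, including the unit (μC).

Initial: C1(2μF, Q=4μC, V=2.00V), C2(5μF, Q=2μC, V=0.40V), C3(2μF, Q=3μC, V=1.50V), C4(2μF, Q=15μC, V=7.50V), C5(1μF, Q=8μC, V=8.00V)
Op 1: GROUND 5: Q5=0; energy lost=32.000
Op 2: CLOSE 3-1: Q_total=7.00, C_total=4.00, V=1.75; Q3=3.50, Q1=3.50; dissipated=0.125
Op 3: CLOSE 2-1: Q_total=5.50, C_total=7.00, V=0.79; Q2=3.93, Q1=1.57; dissipated=1.302
Op 4: GROUND 5: Q5=0; energy lost=0.000
Final charges: Q1=1.57, Q2=3.93, Q3=3.50, Q4=15.00, Q5=0.00

Answer: 3.93 μC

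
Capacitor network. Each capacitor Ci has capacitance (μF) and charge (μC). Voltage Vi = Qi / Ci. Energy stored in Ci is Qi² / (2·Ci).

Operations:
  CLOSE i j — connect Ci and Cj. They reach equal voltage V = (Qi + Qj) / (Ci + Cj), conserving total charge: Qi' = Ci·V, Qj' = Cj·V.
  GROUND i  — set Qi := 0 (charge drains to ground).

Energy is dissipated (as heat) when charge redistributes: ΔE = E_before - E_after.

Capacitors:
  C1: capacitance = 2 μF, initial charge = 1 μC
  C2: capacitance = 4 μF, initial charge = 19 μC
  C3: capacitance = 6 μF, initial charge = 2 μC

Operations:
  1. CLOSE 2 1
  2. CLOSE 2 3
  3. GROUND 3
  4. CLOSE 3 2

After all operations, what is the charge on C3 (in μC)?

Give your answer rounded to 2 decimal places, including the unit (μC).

Initial: C1(2μF, Q=1μC, V=0.50V), C2(4μF, Q=19μC, V=4.75V), C3(6μF, Q=2μC, V=0.33V)
Op 1: CLOSE 2-1: Q_total=20.00, C_total=6.00, V=3.33; Q2=13.33, Q1=6.67; dissipated=12.042
Op 2: CLOSE 2-3: Q_total=15.33, C_total=10.00, V=1.53; Q2=6.13, Q3=9.20; dissipated=10.800
Op 3: GROUND 3: Q3=0; energy lost=7.053
Op 4: CLOSE 3-2: Q_total=6.13, C_total=10.00, V=0.61; Q3=3.68, Q2=2.45; dissipated=2.821
Final charges: Q1=6.67, Q2=2.45, Q3=3.68

Answer: 3.68 μC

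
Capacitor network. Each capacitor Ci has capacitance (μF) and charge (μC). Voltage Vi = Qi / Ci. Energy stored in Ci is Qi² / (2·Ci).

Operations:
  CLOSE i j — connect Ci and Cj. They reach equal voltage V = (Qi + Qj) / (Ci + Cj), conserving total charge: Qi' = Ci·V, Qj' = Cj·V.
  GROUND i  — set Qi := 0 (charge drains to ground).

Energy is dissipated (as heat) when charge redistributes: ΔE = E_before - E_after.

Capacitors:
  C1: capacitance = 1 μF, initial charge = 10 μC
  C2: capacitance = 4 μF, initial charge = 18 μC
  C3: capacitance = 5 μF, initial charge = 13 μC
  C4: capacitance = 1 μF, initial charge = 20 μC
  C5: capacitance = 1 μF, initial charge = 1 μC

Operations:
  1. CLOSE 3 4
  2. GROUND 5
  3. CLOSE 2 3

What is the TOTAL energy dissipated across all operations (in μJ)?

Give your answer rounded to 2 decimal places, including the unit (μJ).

Answer: 127.76 μJ

Derivation:
Initial: C1(1μF, Q=10μC, V=10.00V), C2(4μF, Q=18μC, V=4.50V), C3(5μF, Q=13μC, V=2.60V), C4(1μF, Q=20μC, V=20.00V), C5(1μF, Q=1μC, V=1.00V)
Op 1: CLOSE 3-4: Q_total=33.00, C_total=6.00, V=5.50; Q3=27.50, Q4=5.50; dissipated=126.150
Op 2: GROUND 5: Q5=0; energy lost=0.500
Op 3: CLOSE 2-3: Q_total=45.50, C_total=9.00, V=5.06; Q2=20.22, Q3=25.28; dissipated=1.111
Total dissipated: 127.761 μJ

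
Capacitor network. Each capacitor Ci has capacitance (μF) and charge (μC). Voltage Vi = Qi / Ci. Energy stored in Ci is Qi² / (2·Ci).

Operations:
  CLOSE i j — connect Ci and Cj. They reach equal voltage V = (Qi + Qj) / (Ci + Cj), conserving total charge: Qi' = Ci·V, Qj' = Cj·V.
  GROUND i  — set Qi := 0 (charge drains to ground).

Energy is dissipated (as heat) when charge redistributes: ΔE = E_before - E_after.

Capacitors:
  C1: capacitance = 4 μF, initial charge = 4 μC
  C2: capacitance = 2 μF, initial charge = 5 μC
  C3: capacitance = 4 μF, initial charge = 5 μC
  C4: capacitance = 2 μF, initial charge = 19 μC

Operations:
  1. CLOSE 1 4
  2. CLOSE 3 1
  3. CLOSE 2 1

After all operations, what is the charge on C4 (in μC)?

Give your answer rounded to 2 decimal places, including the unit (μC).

Initial: C1(4μF, Q=4μC, V=1.00V), C2(2μF, Q=5μC, V=2.50V), C3(4μF, Q=5μC, V=1.25V), C4(2μF, Q=19μC, V=9.50V)
Op 1: CLOSE 1-4: Q_total=23.00, C_total=6.00, V=3.83; Q1=15.33, Q4=7.67; dissipated=48.167
Op 2: CLOSE 3-1: Q_total=20.33, C_total=8.00, V=2.54; Q3=10.17, Q1=10.17; dissipated=6.674
Op 3: CLOSE 2-1: Q_total=15.17, C_total=6.00, V=2.53; Q2=5.06, Q1=10.11; dissipated=0.001
Final charges: Q1=10.11, Q2=5.06, Q3=10.17, Q4=7.67

Answer: 7.67 μC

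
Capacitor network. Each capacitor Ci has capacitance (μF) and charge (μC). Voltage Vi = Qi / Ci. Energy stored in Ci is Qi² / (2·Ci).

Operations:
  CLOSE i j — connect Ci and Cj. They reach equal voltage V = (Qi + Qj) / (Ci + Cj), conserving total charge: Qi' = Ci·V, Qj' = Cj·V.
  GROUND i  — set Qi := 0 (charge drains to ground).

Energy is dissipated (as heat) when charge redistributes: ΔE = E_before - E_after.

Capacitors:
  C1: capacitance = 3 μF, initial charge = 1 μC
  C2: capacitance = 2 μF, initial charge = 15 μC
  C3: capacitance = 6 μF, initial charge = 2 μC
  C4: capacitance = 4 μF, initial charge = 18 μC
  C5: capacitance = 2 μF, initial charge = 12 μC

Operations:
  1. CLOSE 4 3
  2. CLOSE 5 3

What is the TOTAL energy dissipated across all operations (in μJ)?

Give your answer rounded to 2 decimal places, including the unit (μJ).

Initial: C1(3μF, Q=1μC, V=0.33V), C2(2μF, Q=15μC, V=7.50V), C3(6μF, Q=2μC, V=0.33V), C4(4μF, Q=18μC, V=4.50V), C5(2μF, Q=12μC, V=6.00V)
Op 1: CLOSE 4-3: Q_total=20.00, C_total=10.00, V=2.00; Q4=8.00, Q3=12.00; dissipated=20.833
Op 2: CLOSE 5-3: Q_total=24.00, C_total=8.00, V=3.00; Q5=6.00, Q3=18.00; dissipated=12.000
Total dissipated: 32.833 μJ

Answer: 32.83 μJ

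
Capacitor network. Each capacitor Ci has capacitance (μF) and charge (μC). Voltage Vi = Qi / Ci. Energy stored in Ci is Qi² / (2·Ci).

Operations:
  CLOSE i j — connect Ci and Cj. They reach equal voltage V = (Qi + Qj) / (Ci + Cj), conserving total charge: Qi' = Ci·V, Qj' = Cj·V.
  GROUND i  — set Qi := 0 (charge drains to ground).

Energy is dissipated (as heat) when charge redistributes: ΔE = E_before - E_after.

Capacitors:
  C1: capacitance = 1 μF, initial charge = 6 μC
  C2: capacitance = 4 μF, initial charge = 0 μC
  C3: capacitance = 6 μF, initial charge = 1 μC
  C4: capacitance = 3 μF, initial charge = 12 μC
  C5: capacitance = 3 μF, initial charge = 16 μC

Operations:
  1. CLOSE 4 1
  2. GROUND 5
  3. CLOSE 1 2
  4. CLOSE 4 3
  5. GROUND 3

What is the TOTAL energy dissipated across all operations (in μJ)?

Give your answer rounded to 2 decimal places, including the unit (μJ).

Answer: 78.83 μJ

Derivation:
Initial: C1(1μF, Q=6μC, V=6.00V), C2(4μF, Q=0μC, V=0.00V), C3(6μF, Q=1μC, V=0.17V), C4(3μF, Q=12μC, V=4.00V), C5(3μF, Q=16μC, V=5.33V)
Op 1: CLOSE 4-1: Q_total=18.00, C_total=4.00, V=4.50; Q4=13.50, Q1=4.50; dissipated=1.500
Op 2: GROUND 5: Q5=0; energy lost=42.667
Op 3: CLOSE 1-2: Q_total=4.50, C_total=5.00, V=0.90; Q1=0.90, Q2=3.60; dissipated=8.100
Op 4: CLOSE 4-3: Q_total=14.50, C_total=9.00, V=1.61; Q4=4.83, Q3=9.67; dissipated=18.778
Op 5: GROUND 3: Q3=0; energy lost=7.787
Total dissipated: 78.831 μJ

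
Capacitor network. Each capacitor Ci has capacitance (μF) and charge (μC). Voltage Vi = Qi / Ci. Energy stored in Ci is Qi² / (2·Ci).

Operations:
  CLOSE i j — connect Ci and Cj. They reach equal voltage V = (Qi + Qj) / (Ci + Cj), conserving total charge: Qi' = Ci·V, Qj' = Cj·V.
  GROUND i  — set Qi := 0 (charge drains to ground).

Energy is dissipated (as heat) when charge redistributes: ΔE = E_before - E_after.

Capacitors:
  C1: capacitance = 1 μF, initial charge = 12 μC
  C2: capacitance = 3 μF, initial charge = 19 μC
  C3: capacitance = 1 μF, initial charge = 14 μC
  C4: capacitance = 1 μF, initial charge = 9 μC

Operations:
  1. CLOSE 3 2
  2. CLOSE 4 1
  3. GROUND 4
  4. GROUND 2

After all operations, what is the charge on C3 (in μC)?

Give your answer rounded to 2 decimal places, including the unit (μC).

Answer: 8.25 μC

Derivation:
Initial: C1(1μF, Q=12μC, V=12.00V), C2(3μF, Q=19μC, V=6.33V), C3(1μF, Q=14μC, V=14.00V), C4(1μF, Q=9μC, V=9.00V)
Op 1: CLOSE 3-2: Q_total=33.00, C_total=4.00, V=8.25; Q3=8.25, Q2=24.75; dissipated=22.042
Op 2: CLOSE 4-1: Q_total=21.00, C_total=2.00, V=10.50; Q4=10.50, Q1=10.50; dissipated=2.250
Op 3: GROUND 4: Q4=0; energy lost=55.125
Op 4: GROUND 2: Q2=0; energy lost=102.094
Final charges: Q1=10.50, Q2=0.00, Q3=8.25, Q4=0.00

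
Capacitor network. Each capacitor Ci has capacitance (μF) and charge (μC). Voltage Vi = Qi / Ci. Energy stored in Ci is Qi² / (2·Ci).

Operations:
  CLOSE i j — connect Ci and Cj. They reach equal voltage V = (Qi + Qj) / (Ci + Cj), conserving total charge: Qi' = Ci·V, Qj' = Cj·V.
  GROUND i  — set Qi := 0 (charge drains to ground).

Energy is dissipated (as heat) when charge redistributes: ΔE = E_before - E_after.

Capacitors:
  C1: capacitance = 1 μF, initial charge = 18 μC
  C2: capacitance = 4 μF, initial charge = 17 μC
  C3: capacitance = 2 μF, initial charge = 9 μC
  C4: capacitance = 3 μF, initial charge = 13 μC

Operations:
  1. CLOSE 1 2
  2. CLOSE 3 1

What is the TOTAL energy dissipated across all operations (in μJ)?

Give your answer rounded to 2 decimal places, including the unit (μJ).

Answer: 77.71 μJ

Derivation:
Initial: C1(1μF, Q=18μC, V=18.00V), C2(4μF, Q=17μC, V=4.25V), C3(2μF, Q=9μC, V=4.50V), C4(3μF, Q=13μC, V=4.33V)
Op 1: CLOSE 1-2: Q_total=35.00, C_total=5.00, V=7.00; Q1=7.00, Q2=28.00; dissipated=75.625
Op 2: CLOSE 3-1: Q_total=16.00, C_total=3.00, V=5.33; Q3=10.67, Q1=5.33; dissipated=2.083
Total dissipated: 77.708 μJ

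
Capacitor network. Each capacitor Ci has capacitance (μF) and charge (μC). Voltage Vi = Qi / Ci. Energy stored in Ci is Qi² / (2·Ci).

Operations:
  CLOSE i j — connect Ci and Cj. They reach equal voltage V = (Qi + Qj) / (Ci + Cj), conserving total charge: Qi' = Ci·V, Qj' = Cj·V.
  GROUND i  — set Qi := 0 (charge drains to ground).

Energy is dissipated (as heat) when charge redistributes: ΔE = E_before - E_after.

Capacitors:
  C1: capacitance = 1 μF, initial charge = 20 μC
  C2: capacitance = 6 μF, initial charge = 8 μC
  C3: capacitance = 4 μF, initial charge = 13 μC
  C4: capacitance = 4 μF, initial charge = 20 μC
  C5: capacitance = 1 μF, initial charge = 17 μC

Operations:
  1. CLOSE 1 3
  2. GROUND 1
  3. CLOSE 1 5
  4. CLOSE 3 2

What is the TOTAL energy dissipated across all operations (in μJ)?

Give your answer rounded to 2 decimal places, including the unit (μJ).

Answer: 239.54 μJ

Derivation:
Initial: C1(1μF, Q=20μC, V=20.00V), C2(6μF, Q=8μC, V=1.33V), C3(4μF, Q=13μC, V=3.25V), C4(4μF, Q=20μC, V=5.00V), C5(1μF, Q=17μC, V=17.00V)
Op 1: CLOSE 1-3: Q_total=33.00, C_total=5.00, V=6.60; Q1=6.60, Q3=26.40; dissipated=112.225
Op 2: GROUND 1: Q1=0; energy lost=21.780
Op 3: CLOSE 1-5: Q_total=17.00, C_total=2.00, V=8.50; Q1=8.50, Q5=8.50; dissipated=72.250
Op 4: CLOSE 3-2: Q_total=34.40, C_total=10.00, V=3.44; Q3=13.76, Q2=20.64; dissipated=33.285
Total dissipated: 239.540 μJ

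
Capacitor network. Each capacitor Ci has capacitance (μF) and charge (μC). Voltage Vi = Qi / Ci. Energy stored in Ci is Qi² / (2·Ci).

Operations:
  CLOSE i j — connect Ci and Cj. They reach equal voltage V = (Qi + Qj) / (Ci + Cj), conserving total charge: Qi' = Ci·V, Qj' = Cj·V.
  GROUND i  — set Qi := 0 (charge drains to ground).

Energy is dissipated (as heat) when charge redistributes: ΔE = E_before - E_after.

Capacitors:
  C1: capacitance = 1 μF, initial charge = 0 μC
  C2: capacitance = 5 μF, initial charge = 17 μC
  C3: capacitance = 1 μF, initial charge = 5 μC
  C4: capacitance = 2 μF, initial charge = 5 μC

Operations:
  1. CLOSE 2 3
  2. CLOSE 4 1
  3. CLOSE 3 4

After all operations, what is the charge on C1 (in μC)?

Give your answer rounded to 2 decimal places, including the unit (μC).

Answer: 1.67 μC

Derivation:
Initial: C1(1μF, Q=0μC, V=0.00V), C2(5μF, Q=17μC, V=3.40V), C3(1μF, Q=5μC, V=5.00V), C4(2μF, Q=5μC, V=2.50V)
Op 1: CLOSE 2-3: Q_total=22.00, C_total=6.00, V=3.67; Q2=18.33, Q3=3.67; dissipated=1.067
Op 2: CLOSE 4-1: Q_total=5.00, C_total=3.00, V=1.67; Q4=3.33, Q1=1.67; dissipated=2.083
Op 3: CLOSE 3-4: Q_total=7.00, C_total=3.00, V=2.33; Q3=2.33, Q4=4.67; dissipated=1.333
Final charges: Q1=1.67, Q2=18.33, Q3=2.33, Q4=4.67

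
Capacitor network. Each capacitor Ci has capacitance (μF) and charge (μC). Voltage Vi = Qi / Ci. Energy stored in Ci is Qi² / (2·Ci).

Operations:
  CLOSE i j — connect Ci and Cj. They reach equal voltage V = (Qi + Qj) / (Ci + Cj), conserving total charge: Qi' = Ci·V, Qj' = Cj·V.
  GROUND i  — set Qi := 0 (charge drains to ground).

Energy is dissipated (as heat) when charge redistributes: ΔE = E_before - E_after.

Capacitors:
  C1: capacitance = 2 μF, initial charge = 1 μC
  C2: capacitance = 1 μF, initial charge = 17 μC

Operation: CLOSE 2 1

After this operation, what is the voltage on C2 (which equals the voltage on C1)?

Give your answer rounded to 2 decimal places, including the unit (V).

Answer: 6.00 V

Derivation:
Initial: C1(2μF, Q=1μC, V=0.50V), C2(1μF, Q=17μC, V=17.00V)
Op 1: CLOSE 2-1: Q_total=18.00, C_total=3.00, V=6.00; Q2=6.00, Q1=12.00; dissipated=90.750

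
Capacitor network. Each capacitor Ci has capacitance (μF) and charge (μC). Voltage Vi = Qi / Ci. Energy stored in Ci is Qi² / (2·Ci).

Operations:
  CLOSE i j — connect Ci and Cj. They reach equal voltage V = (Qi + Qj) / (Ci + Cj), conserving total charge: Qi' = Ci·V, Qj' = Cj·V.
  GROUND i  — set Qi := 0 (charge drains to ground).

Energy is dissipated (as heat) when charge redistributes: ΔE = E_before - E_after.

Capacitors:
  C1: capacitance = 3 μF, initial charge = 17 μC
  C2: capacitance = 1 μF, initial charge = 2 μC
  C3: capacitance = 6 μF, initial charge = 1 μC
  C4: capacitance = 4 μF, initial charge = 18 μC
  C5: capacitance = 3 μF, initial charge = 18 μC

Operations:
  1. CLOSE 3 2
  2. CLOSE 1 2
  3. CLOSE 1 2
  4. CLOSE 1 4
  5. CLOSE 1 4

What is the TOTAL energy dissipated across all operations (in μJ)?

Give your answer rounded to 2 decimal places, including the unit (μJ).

Initial: C1(3μF, Q=17μC, V=5.67V), C2(1μF, Q=2μC, V=2.00V), C3(6μF, Q=1μC, V=0.17V), C4(4μF, Q=18μC, V=4.50V), C5(3μF, Q=18μC, V=6.00V)
Op 1: CLOSE 3-2: Q_total=3.00, C_total=7.00, V=0.43; Q3=2.57, Q2=0.43; dissipated=1.440
Op 2: CLOSE 1-2: Q_total=17.43, C_total=4.00, V=4.36; Q1=13.07, Q2=4.36; dissipated=10.289
Op 3: CLOSE 1-2: Q_total=17.43, C_total=4.00, V=4.36; Q1=13.07, Q2=4.36; dissipated=0.000
Op 4: CLOSE 1-4: Q_total=31.07, C_total=7.00, V=4.44; Q1=13.32, Q4=17.76; dissipated=0.017
Op 5: CLOSE 1-4: Q_total=31.07, C_total=7.00, V=4.44; Q1=13.32, Q4=17.76; dissipated=0.000
Total dissipated: 11.747 μJ

Answer: 11.75 μJ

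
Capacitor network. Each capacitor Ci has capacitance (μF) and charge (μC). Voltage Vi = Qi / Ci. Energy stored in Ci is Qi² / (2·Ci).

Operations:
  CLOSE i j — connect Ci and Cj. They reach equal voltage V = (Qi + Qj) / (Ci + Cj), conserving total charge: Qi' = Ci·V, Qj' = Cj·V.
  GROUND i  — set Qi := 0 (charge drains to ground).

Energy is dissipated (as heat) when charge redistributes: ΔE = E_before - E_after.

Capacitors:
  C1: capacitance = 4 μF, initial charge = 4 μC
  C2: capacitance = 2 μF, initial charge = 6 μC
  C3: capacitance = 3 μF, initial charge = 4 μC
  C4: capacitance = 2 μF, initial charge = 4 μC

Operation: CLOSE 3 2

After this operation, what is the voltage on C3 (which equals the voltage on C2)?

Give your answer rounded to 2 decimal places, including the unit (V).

Initial: C1(4μF, Q=4μC, V=1.00V), C2(2μF, Q=6μC, V=3.00V), C3(3μF, Q=4μC, V=1.33V), C4(2μF, Q=4μC, V=2.00V)
Op 1: CLOSE 3-2: Q_total=10.00, C_total=5.00, V=2.00; Q3=6.00, Q2=4.00; dissipated=1.667

Answer: 2.00 V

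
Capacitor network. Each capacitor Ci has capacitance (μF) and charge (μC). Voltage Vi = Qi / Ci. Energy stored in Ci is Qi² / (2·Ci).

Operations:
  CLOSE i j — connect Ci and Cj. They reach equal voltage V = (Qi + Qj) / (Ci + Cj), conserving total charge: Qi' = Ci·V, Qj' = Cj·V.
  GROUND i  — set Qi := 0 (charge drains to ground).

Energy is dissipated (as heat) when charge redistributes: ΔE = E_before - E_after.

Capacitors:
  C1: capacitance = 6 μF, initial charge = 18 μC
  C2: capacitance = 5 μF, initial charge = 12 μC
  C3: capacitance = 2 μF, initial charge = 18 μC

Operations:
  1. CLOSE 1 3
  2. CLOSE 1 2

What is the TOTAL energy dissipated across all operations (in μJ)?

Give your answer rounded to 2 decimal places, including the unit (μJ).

Initial: C1(6μF, Q=18μC, V=3.00V), C2(5μF, Q=12μC, V=2.40V), C3(2μF, Q=18μC, V=9.00V)
Op 1: CLOSE 1-3: Q_total=36.00, C_total=8.00, V=4.50; Q1=27.00, Q3=9.00; dissipated=27.000
Op 2: CLOSE 1-2: Q_total=39.00, C_total=11.00, V=3.55; Q1=21.27, Q2=17.73; dissipated=6.014
Total dissipated: 33.014 μJ

Answer: 33.01 μJ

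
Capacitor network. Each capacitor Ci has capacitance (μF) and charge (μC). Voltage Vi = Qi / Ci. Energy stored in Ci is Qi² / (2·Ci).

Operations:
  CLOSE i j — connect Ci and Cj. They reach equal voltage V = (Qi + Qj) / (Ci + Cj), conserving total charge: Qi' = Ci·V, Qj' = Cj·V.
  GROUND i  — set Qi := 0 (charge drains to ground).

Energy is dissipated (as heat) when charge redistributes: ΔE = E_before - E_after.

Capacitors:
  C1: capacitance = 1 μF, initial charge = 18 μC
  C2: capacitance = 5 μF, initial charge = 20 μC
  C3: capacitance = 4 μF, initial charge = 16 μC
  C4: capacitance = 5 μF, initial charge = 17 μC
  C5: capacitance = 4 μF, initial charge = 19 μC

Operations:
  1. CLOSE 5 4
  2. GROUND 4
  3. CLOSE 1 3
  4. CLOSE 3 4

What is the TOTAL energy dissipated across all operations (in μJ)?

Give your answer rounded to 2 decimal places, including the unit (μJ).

Answer: 171.80 μJ

Derivation:
Initial: C1(1μF, Q=18μC, V=18.00V), C2(5μF, Q=20μC, V=4.00V), C3(4μF, Q=16μC, V=4.00V), C4(5μF, Q=17μC, V=3.40V), C5(4μF, Q=19μC, V=4.75V)
Op 1: CLOSE 5-4: Q_total=36.00, C_total=9.00, V=4.00; Q5=16.00, Q4=20.00; dissipated=2.025
Op 2: GROUND 4: Q4=0; energy lost=40.000
Op 3: CLOSE 1-3: Q_total=34.00, C_total=5.00, V=6.80; Q1=6.80, Q3=27.20; dissipated=78.400
Op 4: CLOSE 3-4: Q_total=27.20, C_total=9.00, V=3.02; Q3=12.09, Q4=15.11; dissipated=51.378
Total dissipated: 171.803 μJ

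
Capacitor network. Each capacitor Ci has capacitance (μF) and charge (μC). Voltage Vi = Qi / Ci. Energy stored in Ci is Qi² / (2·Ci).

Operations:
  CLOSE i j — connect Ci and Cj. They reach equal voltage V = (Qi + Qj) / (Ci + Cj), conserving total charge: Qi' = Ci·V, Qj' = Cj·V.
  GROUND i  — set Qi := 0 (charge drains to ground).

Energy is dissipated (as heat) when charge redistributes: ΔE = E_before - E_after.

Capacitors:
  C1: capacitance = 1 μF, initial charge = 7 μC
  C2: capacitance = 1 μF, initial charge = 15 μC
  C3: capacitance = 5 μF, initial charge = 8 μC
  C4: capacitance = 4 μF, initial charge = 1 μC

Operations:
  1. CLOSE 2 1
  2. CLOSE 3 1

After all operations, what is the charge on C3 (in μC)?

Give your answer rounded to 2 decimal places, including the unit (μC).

Initial: C1(1μF, Q=7μC, V=7.00V), C2(1μF, Q=15μC, V=15.00V), C3(5μF, Q=8μC, V=1.60V), C4(4μF, Q=1μC, V=0.25V)
Op 1: CLOSE 2-1: Q_total=22.00, C_total=2.00, V=11.00; Q2=11.00, Q1=11.00; dissipated=16.000
Op 2: CLOSE 3-1: Q_total=19.00, C_total=6.00, V=3.17; Q3=15.83, Q1=3.17; dissipated=36.817
Final charges: Q1=3.17, Q2=11.00, Q3=15.83, Q4=1.00

Answer: 15.83 μC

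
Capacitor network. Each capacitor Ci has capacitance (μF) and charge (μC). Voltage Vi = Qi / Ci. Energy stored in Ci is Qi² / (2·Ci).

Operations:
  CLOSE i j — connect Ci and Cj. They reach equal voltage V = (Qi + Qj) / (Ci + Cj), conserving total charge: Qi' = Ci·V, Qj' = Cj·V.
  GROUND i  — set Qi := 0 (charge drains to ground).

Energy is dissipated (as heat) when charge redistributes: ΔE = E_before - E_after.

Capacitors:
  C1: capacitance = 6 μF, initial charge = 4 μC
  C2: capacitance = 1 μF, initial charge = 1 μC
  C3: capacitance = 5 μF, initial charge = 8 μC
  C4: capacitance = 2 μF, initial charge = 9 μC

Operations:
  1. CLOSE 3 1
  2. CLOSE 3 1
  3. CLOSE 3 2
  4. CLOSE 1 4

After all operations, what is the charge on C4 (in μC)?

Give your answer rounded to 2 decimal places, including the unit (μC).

Initial: C1(6μF, Q=4μC, V=0.67V), C2(1μF, Q=1μC, V=1.00V), C3(5μF, Q=8μC, V=1.60V), C4(2μF, Q=9μC, V=4.50V)
Op 1: CLOSE 3-1: Q_total=12.00, C_total=11.00, V=1.09; Q3=5.45, Q1=6.55; dissipated=1.188
Op 2: CLOSE 3-1: Q_total=12.00, C_total=11.00, V=1.09; Q3=5.45, Q1=6.55; dissipated=0.000
Op 3: CLOSE 3-2: Q_total=6.45, C_total=6.00, V=1.08; Q3=5.38, Q2=1.08; dissipated=0.003
Op 4: CLOSE 1-4: Q_total=15.55, C_total=8.00, V=1.94; Q1=11.66, Q4=3.89; dissipated=8.716
Final charges: Q1=11.66, Q2=1.08, Q3=5.38, Q4=3.89

Answer: 3.89 μC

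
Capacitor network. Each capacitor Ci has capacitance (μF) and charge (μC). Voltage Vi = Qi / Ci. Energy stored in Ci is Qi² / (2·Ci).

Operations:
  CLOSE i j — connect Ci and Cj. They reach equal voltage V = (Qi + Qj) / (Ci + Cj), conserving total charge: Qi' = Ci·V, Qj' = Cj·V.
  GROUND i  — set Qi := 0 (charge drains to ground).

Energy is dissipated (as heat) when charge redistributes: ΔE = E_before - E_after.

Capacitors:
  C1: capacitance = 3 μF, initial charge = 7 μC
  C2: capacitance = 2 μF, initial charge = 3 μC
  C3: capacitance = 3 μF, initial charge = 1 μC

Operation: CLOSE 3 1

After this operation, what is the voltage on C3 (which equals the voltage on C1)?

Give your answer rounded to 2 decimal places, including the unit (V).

Initial: C1(3μF, Q=7μC, V=2.33V), C2(2μF, Q=3μC, V=1.50V), C3(3μF, Q=1μC, V=0.33V)
Op 1: CLOSE 3-1: Q_total=8.00, C_total=6.00, V=1.33; Q3=4.00, Q1=4.00; dissipated=3.000

Answer: 1.33 V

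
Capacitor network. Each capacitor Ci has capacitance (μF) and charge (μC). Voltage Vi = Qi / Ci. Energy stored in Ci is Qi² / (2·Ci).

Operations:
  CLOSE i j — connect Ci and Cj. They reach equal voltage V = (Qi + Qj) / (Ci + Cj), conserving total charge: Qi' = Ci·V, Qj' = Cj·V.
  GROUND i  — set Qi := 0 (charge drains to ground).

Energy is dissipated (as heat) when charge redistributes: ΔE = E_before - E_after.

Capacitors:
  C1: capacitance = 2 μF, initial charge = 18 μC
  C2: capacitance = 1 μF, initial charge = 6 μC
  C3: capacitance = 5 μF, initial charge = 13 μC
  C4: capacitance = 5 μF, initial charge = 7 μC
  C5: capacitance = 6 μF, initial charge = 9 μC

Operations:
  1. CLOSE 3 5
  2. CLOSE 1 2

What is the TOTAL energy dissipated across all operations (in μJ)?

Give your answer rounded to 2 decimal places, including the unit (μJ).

Initial: C1(2μF, Q=18μC, V=9.00V), C2(1μF, Q=6μC, V=6.00V), C3(5μF, Q=13μC, V=2.60V), C4(5μF, Q=7μC, V=1.40V), C5(6μF, Q=9μC, V=1.50V)
Op 1: CLOSE 3-5: Q_total=22.00, C_total=11.00, V=2.00; Q3=10.00, Q5=12.00; dissipated=1.650
Op 2: CLOSE 1-2: Q_total=24.00, C_total=3.00, V=8.00; Q1=16.00, Q2=8.00; dissipated=3.000
Total dissipated: 4.650 μJ

Answer: 4.65 μJ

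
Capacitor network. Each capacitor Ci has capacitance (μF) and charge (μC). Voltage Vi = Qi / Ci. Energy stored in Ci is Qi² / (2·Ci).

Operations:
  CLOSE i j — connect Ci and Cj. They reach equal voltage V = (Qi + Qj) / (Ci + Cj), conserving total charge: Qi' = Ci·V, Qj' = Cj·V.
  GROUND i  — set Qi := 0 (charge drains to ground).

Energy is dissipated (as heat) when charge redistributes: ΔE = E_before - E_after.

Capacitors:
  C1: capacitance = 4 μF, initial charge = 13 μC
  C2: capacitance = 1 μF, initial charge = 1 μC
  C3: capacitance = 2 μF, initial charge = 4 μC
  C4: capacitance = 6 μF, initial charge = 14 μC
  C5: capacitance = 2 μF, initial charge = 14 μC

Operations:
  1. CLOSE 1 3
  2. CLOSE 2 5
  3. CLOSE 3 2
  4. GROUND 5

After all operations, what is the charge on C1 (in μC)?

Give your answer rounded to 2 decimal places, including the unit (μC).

Answer: 11.33 μC

Derivation:
Initial: C1(4μF, Q=13μC, V=3.25V), C2(1μF, Q=1μC, V=1.00V), C3(2μF, Q=4μC, V=2.00V), C4(6μF, Q=14μC, V=2.33V), C5(2μF, Q=14μC, V=7.00V)
Op 1: CLOSE 1-3: Q_total=17.00, C_total=6.00, V=2.83; Q1=11.33, Q3=5.67; dissipated=1.042
Op 2: CLOSE 2-5: Q_total=15.00, C_total=3.00, V=5.00; Q2=5.00, Q5=10.00; dissipated=12.000
Op 3: CLOSE 3-2: Q_total=10.67, C_total=3.00, V=3.56; Q3=7.11, Q2=3.56; dissipated=1.565
Op 4: GROUND 5: Q5=0; energy lost=25.000
Final charges: Q1=11.33, Q2=3.56, Q3=7.11, Q4=14.00, Q5=0.00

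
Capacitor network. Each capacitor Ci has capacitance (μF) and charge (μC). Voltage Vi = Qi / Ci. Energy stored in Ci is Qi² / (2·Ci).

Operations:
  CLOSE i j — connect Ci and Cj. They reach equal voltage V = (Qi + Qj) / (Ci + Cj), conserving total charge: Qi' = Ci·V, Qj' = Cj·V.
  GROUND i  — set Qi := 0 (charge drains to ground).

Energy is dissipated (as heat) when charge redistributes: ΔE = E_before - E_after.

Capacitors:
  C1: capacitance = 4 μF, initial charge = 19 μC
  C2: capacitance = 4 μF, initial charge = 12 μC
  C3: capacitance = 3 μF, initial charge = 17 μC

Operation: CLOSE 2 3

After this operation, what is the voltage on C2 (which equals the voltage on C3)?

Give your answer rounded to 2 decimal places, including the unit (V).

Answer: 4.14 V

Derivation:
Initial: C1(4μF, Q=19μC, V=4.75V), C2(4μF, Q=12μC, V=3.00V), C3(3μF, Q=17μC, V=5.67V)
Op 1: CLOSE 2-3: Q_total=29.00, C_total=7.00, V=4.14; Q2=16.57, Q3=12.43; dissipated=6.095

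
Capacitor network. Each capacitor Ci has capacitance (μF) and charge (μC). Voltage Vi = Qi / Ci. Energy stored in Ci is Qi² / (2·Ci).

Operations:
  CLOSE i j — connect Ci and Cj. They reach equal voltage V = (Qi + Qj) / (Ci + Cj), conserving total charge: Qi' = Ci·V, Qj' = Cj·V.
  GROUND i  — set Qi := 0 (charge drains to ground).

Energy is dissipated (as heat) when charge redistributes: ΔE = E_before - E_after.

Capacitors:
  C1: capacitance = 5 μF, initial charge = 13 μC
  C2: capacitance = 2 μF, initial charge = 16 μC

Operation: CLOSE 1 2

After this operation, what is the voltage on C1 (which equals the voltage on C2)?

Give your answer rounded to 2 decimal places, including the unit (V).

Answer: 4.14 V

Derivation:
Initial: C1(5μF, Q=13μC, V=2.60V), C2(2μF, Q=16μC, V=8.00V)
Op 1: CLOSE 1-2: Q_total=29.00, C_total=7.00, V=4.14; Q1=20.71, Q2=8.29; dissipated=20.829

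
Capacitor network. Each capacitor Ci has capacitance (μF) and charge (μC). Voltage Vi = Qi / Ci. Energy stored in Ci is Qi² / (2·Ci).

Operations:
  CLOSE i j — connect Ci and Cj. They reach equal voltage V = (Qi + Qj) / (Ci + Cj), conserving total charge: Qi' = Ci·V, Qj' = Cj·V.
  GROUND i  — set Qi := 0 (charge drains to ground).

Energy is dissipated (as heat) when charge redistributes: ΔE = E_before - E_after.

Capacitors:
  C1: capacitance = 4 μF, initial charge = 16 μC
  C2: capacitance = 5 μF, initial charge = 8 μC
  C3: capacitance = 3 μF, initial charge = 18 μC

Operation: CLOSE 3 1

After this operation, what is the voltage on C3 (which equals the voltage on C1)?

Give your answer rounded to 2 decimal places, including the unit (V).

Answer: 4.86 V

Derivation:
Initial: C1(4μF, Q=16μC, V=4.00V), C2(5μF, Q=8μC, V=1.60V), C3(3μF, Q=18μC, V=6.00V)
Op 1: CLOSE 3-1: Q_total=34.00, C_total=7.00, V=4.86; Q3=14.57, Q1=19.43; dissipated=3.429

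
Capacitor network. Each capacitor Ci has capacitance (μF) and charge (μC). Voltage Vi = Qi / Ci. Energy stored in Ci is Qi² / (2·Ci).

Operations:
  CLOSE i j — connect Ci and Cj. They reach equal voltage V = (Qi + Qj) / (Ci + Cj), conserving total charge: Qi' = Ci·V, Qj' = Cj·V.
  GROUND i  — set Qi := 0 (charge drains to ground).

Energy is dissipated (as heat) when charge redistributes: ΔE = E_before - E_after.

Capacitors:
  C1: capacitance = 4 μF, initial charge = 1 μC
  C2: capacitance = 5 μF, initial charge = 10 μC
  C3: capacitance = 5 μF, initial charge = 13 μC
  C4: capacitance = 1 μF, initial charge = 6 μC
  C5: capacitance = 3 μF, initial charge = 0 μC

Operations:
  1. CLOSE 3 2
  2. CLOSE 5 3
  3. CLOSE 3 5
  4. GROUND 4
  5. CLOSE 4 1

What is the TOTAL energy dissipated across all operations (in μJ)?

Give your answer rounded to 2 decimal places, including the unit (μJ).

Initial: C1(4μF, Q=1μC, V=0.25V), C2(5μF, Q=10μC, V=2.00V), C3(5μF, Q=13μC, V=2.60V), C4(1μF, Q=6μC, V=6.00V), C5(3μF, Q=0μC, V=0.00V)
Op 1: CLOSE 3-2: Q_total=23.00, C_total=10.00, V=2.30; Q3=11.50, Q2=11.50; dissipated=0.450
Op 2: CLOSE 5-3: Q_total=11.50, C_total=8.00, V=1.44; Q5=4.31, Q3=7.19; dissipated=4.959
Op 3: CLOSE 3-5: Q_total=11.50, C_total=8.00, V=1.44; Q3=7.19, Q5=4.31; dissipated=0.000
Op 4: GROUND 4: Q4=0; energy lost=18.000
Op 5: CLOSE 4-1: Q_total=1.00, C_total=5.00, V=0.20; Q4=0.20, Q1=0.80; dissipated=0.025
Total dissipated: 23.434 μJ

Answer: 23.43 μJ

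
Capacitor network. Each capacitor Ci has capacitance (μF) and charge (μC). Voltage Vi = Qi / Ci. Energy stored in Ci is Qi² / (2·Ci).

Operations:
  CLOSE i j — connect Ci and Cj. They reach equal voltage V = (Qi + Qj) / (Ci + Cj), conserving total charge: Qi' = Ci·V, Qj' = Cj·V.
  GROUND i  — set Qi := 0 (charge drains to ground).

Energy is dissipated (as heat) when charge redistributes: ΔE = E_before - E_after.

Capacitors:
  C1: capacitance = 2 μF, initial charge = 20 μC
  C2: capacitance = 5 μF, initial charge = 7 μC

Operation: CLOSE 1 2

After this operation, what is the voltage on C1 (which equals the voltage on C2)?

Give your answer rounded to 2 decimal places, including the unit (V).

Initial: C1(2μF, Q=20μC, V=10.00V), C2(5μF, Q=7μC, V=1.40V)
Op 1: CLOSE 1-2: Q_total=27.00, C_total=7.00, V=3.86; Q1=7.71, Q2=19.29; dissipated=52.829

Answer: 3.86 V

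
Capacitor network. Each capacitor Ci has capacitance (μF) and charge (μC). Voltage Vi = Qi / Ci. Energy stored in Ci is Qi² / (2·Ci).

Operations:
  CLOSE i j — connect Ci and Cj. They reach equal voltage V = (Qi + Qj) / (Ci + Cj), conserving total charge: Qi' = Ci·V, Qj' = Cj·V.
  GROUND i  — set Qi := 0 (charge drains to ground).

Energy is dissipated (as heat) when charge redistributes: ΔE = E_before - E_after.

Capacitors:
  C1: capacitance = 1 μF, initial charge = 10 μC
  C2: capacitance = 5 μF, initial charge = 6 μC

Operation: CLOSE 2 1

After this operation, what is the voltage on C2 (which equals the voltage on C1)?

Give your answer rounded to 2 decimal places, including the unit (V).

Answer: 2.67 V

Derivation:
Initial: C1(1μF, Q=10μC, V=10.00V), C2(5μF, Q=6μC, V=1.20V)
Op 1: CLOSE 2-1: Q_total=16.00, C_total=6.00, V=2.67; Q2=13.33, Q1=2.67; dissipated=32.267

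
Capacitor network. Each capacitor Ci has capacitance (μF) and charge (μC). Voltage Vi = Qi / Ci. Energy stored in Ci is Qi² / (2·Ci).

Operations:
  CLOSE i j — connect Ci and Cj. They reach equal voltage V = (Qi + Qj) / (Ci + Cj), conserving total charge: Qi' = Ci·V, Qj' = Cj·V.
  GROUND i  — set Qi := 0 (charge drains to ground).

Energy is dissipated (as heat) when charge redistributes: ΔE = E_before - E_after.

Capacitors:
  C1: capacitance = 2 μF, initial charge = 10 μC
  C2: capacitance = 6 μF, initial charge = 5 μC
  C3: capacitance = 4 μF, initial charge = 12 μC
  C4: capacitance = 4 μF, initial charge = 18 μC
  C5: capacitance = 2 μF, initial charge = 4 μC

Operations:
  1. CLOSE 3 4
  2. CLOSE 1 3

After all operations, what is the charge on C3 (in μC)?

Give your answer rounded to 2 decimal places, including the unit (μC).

Initial: C1(2μF, Q=10μC, V=5.00V), C2(6μF, Q=5μC, V=0.83V), C3(4μF, Q=12μC, V=3.00V), C4(4μF, Q=18μC, V=4.50V), C5(2μF, Q=4μC, V=2.00V)
Op 1: CLOSE 3-4: Q_total=30.00, C_total=8.00, V=3.75; Q3=15.00, Q4=15.00; dissipated=2.250
Op 2: CLOSE 1-3: Q_total=25.00, C_total=6.00, V=4.17; Q1=8.33, Q3=16.67; dissipated=1.042
Final charges: Q1=8.33, Q2=5.00, Q3=16.67, Q4=15.00, Q5=4.00

Answer: 16.67 μC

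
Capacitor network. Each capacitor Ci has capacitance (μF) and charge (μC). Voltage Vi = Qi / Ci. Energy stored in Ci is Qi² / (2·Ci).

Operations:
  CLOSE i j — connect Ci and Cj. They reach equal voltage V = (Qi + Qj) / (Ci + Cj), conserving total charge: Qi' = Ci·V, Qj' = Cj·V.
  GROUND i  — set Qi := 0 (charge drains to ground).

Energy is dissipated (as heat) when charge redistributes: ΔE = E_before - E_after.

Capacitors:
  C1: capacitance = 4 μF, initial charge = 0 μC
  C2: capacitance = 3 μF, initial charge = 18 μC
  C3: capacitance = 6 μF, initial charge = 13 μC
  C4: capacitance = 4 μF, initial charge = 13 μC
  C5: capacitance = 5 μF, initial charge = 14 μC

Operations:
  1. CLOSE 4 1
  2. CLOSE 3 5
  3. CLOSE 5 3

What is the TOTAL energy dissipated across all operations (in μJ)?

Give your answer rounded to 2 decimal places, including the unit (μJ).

Initial: C1(4μF, Q=0μC, V=0.00V), C2(3μF, Q=18μC, V=6.00V), C3(6μF, Q=13μC, V=2.17V), C4(4μF, Q=13μC, V=3.25V), C5(5μF, Q=14μC, V=2.80V)
Op 1: CLOSE 4-1: Q_total=13.00, C_total=8.00, V=1.62; Q4=6.50, Q1=6.50; dissipated=10.562
Op 2: CLOSE 3-5: Q_total=27.00, C_total=11.00, V=2.45; Q3=14.73, Q5=12.27; dissipated=0.547
Op 3: CLOSE 5-3: Q_total=27.00, C_total=11.00, V=2.45; Q5=12.27, Q3=14.73; dissipated=0.000
Total dissipated: 11.109 μJ

Answer: 11.11 μJ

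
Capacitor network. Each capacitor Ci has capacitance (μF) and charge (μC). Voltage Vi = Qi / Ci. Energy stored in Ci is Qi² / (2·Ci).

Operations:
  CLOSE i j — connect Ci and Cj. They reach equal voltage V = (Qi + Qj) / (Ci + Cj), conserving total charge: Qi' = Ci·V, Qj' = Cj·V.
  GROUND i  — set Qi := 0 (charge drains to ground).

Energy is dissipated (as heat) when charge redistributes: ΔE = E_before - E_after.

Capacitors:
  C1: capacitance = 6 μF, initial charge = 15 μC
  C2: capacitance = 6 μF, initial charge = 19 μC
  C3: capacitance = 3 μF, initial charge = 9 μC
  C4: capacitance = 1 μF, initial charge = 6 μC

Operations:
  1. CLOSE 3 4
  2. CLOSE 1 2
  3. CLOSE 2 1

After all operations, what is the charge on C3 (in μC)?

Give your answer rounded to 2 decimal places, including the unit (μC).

Initial: C1(6μF, Q=15μC, V=2.50V), C2(6μF, Q=19μC, V=3.17V), C3(3μF, Q=9μC, V=3.00V), C4(1μF, Q=6μC, V=6.00V)
Op 1: CLOSE 3-4: Q_total=15.00, C_total=4.00, V=3.75; Q3=11.25, Q4=3.75; dissipated=3.375
Op 2: CLOSE 1-2: Q_total=34.00, C_total=12.00, V=2.83; Q1=17.00, Q2=17.00; dissipated=0.667
Op 3: CLOSE 2-1: Q_total=34.00, C_total=12.00, V=2.83; Q2=17.00, Q1=17.00; dissipated=0.000
Final charges: Q1=17.00, Q2=17.00, Q3=11.25, Q4=3.75

Answer: 11.25 μC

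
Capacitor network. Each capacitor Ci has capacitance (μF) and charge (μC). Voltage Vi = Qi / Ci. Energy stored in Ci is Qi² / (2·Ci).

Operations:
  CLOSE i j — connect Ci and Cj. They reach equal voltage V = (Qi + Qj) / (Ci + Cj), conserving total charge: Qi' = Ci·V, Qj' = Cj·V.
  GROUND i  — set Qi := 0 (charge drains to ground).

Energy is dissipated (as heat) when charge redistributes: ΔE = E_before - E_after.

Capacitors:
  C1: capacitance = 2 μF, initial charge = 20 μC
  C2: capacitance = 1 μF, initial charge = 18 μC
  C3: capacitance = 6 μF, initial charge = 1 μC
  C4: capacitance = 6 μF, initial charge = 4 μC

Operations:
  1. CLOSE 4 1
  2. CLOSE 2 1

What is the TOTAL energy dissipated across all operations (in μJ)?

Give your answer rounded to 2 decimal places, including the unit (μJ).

Answer: 140.33 μJ

Derivation:
Initial: C1(2μF, Q=20μC, V=10.00V), C2(1μF, Q=18μC, V=18.00V), C3(6μF, Q=1μC, V=0.17V), C4(6μF, Q=4μC, V=0.67V)
Op 1: CLOSE 4-1: Q_total=24.00, C_total=8.00, V=3.00; Q4=18.00, Q1=6.00; dissipated=65.333
Op 2: CLOSE 2-1: Q_total=24.00, C_total=3.00, V=8.00; Q2=8.00, Q1=16.00; dissipated=75.000
Total dissipated: 140.333 μJ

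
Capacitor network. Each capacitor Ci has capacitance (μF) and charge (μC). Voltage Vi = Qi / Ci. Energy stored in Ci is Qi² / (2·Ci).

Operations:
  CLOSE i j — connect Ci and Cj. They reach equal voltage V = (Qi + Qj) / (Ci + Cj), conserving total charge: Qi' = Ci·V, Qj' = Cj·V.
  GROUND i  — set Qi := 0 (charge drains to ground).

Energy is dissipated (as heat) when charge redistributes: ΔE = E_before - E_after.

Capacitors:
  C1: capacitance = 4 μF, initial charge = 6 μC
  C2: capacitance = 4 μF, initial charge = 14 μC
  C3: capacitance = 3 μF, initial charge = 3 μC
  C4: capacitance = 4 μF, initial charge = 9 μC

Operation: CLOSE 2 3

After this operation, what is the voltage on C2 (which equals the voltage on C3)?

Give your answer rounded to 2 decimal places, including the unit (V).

Answer: 2.43 V

Derivation:
Initial: C1(4μF, Q=6μC, V=1.50V), C2(4μF, Q=14μC, V=3.50V), C3(3μF, Q=3μC, V=1.00V), C4(4μF, Q=9μC, V=2.25V)
Op 1: CLOSE 2-3: Q_total=17.00, C_total=7.00, V=2.43; Q2=9.71, Q3=7.29; dissipated=5.357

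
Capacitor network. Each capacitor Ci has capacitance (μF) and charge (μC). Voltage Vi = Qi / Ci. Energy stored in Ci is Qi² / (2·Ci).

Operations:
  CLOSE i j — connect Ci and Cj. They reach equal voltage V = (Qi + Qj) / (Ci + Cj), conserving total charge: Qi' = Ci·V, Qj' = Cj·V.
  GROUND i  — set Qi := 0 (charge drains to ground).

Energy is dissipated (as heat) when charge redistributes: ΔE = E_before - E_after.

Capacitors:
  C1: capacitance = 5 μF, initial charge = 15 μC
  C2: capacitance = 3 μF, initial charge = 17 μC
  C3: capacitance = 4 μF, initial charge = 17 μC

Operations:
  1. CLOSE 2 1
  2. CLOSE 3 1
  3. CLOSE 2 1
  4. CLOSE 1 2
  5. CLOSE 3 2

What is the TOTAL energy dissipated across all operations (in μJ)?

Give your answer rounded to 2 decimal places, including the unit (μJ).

Answer: 6.75 μJ

Derivation:
Initial: C1(5μF, Q=15μC, V=3.00V), C2(3μF, Q=17μC, V=5.67V), C3(4μF, Q=17μC, V=4.25V)
Op 1: CLOSE 2-1: Q_total=32.00, C_total=8.00, V=4.00; Q2=12.00, Q1=20.00; dissipated=6.667
Op 2: CLOSE 3-1: Q_total=37.00, C_total=9.00, V=4.11; Q3=16.44, Q1=20.56; dissipated=0.069
Op 3: CLOSE 2-1: Q_total=32.56, C_total=8.00, V=4.07; Q2=12.21, Q1=20.35; dissipated=0.012
Op 4: CLOSE 1-2: Q_total=32.56, C_total=8.00, V=4.07; Q1=20.35, Q2=12.21; dissipated=0.000
Op 5: CLOSE 3-2: Q_total=28.65, C_total=7.00, V=4.09; Q3=16.37, Q2=12.28; dissipated=0.001
Total dissipated: 6.749 μJ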